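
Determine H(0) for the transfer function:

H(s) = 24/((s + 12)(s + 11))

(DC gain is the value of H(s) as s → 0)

DC gain = H(0) = 24/(12 × 11) = 24/132 = 0.1818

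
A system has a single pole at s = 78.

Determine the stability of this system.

Pole at s = 78 is in the right half-plane. Unstable.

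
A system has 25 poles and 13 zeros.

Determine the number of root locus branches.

Root locus has n branches where n = number of poles = 25.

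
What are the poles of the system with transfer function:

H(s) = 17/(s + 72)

Pole is where denominator = 0: s + 72 = 0, so s = -72.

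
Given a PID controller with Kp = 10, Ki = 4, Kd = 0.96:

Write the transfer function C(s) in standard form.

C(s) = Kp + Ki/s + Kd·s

Substituting values: C(s) = 10 + 4/s + 0.96s = (0.96s² + 10s + 4)/s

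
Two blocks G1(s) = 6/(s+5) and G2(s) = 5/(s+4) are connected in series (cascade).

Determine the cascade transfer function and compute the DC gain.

Series: multiply transfer functions. G_eq = 6/(s+5) × 5/(s+4) = 30/((s+5)(s+4)). DC gain = 30/(5×4) = 1.5.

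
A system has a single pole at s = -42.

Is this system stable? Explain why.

Pole at s = -42 is in the left half-plane. Stable.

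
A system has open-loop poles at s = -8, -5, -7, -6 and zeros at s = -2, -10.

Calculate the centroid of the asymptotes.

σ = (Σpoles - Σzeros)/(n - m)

σ = (Σpoles - Σzeros)/(n - m) = (-26 - (-12))/(4 - 2) = -14/2 = -7.0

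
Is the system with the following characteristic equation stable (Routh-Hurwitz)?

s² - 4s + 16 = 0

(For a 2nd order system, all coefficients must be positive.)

Coefficients: 1, -4, 16. b=-4 not positive, so system is unstable.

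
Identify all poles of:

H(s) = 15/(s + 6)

Pole is where denominator = 0: s + 6 = 0, so s = -6.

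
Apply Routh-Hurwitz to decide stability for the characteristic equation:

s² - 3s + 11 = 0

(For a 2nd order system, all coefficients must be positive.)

Coefficients: 1, -3, 11. b=-3 not positive, so system is unstable.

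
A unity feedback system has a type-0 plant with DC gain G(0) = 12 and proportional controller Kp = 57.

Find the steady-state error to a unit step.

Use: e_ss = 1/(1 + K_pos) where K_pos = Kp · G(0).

K_pos = Kp · G(0) = 57 × 12 = 684. e_ss = 1/(1 + 684) = 0.0015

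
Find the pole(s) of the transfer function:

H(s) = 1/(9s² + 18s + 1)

Discriminant = 18² - 4×9×1 = 324 - 36 = 288 > 0, so two distinct real poles. Using quadratic formula: s = (-18 ± √288)/(2×9) = (-18 ± √288)/18, with √288 ≈ 16.9706. s₁ ≈ -0.0572, s₂ ≈ -1.9428. Poles: s₁ = -0.0572, s₂ = -1.9428.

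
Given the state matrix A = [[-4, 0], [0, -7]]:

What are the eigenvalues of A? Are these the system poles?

For diagonal matrix, eigenvalues are diagonal entries: λ₁ = -4, λ₂ = -7. Eigenvalues of A = system poles.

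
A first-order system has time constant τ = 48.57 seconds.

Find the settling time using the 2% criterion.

For first-order system, 2% settling time ≈ 4τ = 4 × 48.57 = 194.28 s.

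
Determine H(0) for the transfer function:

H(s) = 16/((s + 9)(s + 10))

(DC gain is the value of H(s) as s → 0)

DC gain = H(0) = 16/(9 × 10) = 16/90 = 0.1778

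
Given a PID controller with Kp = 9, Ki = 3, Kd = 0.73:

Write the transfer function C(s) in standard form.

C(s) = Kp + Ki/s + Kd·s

Substituting values: C(s) = 9 + 3/s + 0.73s = (0.73s² + 9s + 3)/s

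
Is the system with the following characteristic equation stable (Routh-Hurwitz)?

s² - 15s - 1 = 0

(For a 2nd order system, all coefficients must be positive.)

Coefficients: 1, -15, -1. b=-15, c=-1 not positive, so system is unstable.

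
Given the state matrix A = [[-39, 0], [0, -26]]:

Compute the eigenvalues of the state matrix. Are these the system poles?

For diagonal matrix, eigenvalues are diagonal entries: λ₁ = -39, λ₂ = -26. Eigenvalues of A = system poles.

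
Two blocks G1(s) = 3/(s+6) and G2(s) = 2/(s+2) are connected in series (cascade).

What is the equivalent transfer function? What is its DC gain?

Series: multiply transfer functions. G_eq = 3/(s+6) × 2/(s+2) = 6/((s+6)(s+2)). DC gain = 6/(6×2) = 0.5.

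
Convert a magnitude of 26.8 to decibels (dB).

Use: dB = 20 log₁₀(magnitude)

dB = 20 log₁₀(26.8) = 28.6 dB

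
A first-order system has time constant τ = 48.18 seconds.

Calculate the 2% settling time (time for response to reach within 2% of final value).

For first-order system, 2% settling time ≈ 4τ = 4 × 48.18 = 192.72 s.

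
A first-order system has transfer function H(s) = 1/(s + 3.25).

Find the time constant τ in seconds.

For H(s) = 1/(s + 1/τ), the pole is at -1/τ = -3.25, so τ = 1/3.25 = 0.3077 s.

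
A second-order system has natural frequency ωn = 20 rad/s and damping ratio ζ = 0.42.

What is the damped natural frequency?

ωd = ωn√(1 - ζ²) = 20√(1 - 0.42²) = 18.15 rad/s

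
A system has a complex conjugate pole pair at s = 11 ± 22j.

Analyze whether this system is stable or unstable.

Real part of poles is 11 (> 0, right half-plane). Unstable.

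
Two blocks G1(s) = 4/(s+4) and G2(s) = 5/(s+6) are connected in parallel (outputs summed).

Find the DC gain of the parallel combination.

Parallel: G_eq = G1 + G2. DC gain = G1(0) + G2(0) = 4/4 + 5/6 = 1 + 0.8333 = 1.8333.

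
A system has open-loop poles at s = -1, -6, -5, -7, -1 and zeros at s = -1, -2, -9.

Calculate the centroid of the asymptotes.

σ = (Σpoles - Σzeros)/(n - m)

σ = (Σpoles - Σzeros)/(n - m) = (-20 - (-12))/(5 - 3) = -8/2 = -4.0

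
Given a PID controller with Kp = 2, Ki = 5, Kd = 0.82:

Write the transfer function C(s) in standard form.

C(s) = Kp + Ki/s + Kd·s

Substituting values: C(s) = 2 + 5/s + 0.82s = (0.82s² + 2s + 5)/s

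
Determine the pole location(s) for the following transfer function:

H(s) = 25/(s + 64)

Pole is where denominator = 0: s + 64 = 0, so s = -64.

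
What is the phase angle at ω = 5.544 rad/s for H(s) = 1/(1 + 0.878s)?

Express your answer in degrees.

Phase = -arctan(ωτ) = -arctan(5.544 × 0.878) = -78.4°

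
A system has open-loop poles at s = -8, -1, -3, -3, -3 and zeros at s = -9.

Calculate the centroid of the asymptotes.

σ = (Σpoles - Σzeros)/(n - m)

σ = (Σpoles - Σzeros)/(n - m) = (-18 - (-9))/(5 - 1) = -9/4 = -2.25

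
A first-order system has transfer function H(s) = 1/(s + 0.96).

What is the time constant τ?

For H(s) = 1/(s + 1/τ), the pole is at -1/τ = -0.96, so τ = 1/0.96 = 1.0417 s.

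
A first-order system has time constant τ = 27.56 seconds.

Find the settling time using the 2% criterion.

For first-order system, 2% settling time ≈ 4τ = 4 × 27.56 = 110.24 s.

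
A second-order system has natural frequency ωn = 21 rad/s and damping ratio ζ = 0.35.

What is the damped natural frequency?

ωd = ωn√(1 - ζ²) = 21√(1 - 0.35²) = 19.67 rad/s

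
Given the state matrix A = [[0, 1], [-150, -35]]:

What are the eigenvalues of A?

det(A - λI) = λ² - (-35)λ + 150 = (λ - (-5))(λ - (-30)). Eigenvalues: -5, -30.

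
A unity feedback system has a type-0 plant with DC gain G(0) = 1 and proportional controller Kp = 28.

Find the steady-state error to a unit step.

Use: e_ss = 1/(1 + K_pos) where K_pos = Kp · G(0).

K_pos = Kp · G(0) = 28 × 1 = 28. e_ss = 1/(1 + 28) = 0.0345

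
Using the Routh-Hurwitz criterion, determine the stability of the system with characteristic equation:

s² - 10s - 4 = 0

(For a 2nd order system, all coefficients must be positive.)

Coefficients: 1, -10, -4. b=-10, c=-4 not positive, so system is unstable.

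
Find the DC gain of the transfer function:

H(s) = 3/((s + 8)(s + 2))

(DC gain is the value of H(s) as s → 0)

DC gain = H(0) = 3/(8 × 2) = 3/16 = 0.1875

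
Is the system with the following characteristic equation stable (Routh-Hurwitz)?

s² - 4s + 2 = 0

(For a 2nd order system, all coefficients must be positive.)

Coefficients: 1, -4, 2. b=-4 not positive, so system is unstable.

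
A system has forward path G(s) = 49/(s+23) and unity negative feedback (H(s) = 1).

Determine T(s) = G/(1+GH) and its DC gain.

T(s) = G/(1+GH) = [49/(s+23)] / [1 + 49/(s+23)] = 49/(s+23+49) = 49/(s+72). DC gain = 49/72 = 0.6806.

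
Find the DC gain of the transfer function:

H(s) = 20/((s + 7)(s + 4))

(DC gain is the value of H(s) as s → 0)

DC gain = H(0) = 20/(7 × 4) = 20/28 = 0.7143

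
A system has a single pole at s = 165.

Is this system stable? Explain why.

Pole at s = 165 is in the right half-plane. Unstable.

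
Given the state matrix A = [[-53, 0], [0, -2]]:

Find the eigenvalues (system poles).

For diagonal matrix, eigenvalues are diagonal entries: λ₁ = -53, λ₂ = -2.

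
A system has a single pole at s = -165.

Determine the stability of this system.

Pole at s = -165 is in the left half-plane. Stable.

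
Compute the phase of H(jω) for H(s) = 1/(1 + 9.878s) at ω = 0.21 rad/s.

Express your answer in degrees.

Phase = -arctan(ωτ) = -arctan(0.21 × 9.878) = -64.3°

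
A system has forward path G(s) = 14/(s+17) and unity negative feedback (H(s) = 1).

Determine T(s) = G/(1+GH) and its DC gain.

T(s) = G/(1+GH) = [14/(s+17)] / [1 + 14/(s+17)] = 14/(s+17+14) = 14/(s+31). DC gain = 14/31 = 0.4516.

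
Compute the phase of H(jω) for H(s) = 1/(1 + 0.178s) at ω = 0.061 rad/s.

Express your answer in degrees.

Phase = -arctan(ωτ) = -arctan(0.061 × 0.178) = -0.6°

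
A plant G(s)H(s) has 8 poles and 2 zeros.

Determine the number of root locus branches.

Root locus has n branches where n = number of poles = 8.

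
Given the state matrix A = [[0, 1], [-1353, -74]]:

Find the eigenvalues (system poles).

det(A - λI) = λ² - (-74)λ + 1353 = (λ - (-41))(λ - (-33)). Eigenvalues: -41, -33.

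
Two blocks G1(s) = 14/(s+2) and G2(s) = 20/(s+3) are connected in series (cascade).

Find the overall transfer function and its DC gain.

Series: multiply transfer functions. G_eq = 14/(s+2) × 20/(s+3) = 280/((s+2)(s+3)). DC gain = 280/(2×3) = 46.6667.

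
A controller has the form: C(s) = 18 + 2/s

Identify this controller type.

This is a Proportional-Integral (PI) controller.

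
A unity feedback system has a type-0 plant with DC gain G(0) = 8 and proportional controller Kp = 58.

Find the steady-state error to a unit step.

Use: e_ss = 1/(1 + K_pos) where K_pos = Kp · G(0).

K_pos = Kp · G(0) = 58 × 8 = 464. e_ss = 1/(1 + 464) = 0.0022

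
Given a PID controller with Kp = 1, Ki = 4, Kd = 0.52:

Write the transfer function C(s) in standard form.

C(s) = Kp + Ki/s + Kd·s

Substituting values: C(s) = 1 + 4/s + 0.52s = (0.52s² + s + 4)/s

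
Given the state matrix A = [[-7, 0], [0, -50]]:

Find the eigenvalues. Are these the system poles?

For diagonal matrix, eigenvalues are diagonal entries: λ₁ = -7, λ₂ = -50. Eigenvalues of A = system poles.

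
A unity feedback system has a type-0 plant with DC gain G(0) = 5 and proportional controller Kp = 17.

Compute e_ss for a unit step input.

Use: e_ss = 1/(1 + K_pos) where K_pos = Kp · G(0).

K_pos = Kp · G(0) = 17 × 5 = 85. e_ss = 1/(1 + 85) = 0.0116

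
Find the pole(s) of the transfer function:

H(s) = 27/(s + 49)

Pole is where denominator = 0: s + 49 = 0, so s = -49.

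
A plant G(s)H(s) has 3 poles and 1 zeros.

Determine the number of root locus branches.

Root locus has n branches where n = number of poles = 3.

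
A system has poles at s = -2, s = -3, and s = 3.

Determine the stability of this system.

Pole(s) at s = 3 are not in the left half-plane. System is unstable.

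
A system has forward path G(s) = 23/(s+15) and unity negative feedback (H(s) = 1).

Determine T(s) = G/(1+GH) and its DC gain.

T(s) = G/(1+GH) = [23/(s+15)] / [1 + 23/(s+15)] = 23/(s+15+23) = 23/(s+38). DC gain = 23/38 = 0.6053.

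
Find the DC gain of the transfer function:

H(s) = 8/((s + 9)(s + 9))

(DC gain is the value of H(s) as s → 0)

DC gain = H(0) = 8/(9 × 9) = 8/81 = 0.0988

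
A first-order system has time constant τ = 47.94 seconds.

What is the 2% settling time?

For first-order system, 2% settling time ≈ 4τ = 4 × 47.94 = 191.76 s.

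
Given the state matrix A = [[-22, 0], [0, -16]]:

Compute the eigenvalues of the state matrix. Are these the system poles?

For diagonal matrix, eigenvalues are diagonal entries: λ₁ = -22, λ₂ = -16. Eigenvalues of A = system poles.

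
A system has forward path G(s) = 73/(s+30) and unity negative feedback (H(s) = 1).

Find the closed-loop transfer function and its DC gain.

T(s) = G/(1+GH) = [73/(s+30)] / [1 + 73/(s+30)] = 73/(s+30+73) = 73/(s+103). DC gain = 73/103 = 0.7087.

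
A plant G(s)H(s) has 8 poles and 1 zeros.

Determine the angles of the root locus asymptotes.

n - m = 8 - 1 = 7. Angles: θk = (2k + 1)·180°/7 = 25.71°, 77.14°, 128.57°, 180°, 231.43°, 282.86°, 334.29°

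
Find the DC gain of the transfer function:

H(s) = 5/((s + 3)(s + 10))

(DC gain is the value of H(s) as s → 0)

DC gain = H(0) = 5/(3 × 10) = 5/30 = 0.1667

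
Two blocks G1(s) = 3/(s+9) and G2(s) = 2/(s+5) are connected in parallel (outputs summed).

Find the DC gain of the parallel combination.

Parallel: G_eq = G1 + G2. DC gain = G1(0) + G2(0) = 3/9 + 2/5 = 0.3333 + 0.4 = 0.7333.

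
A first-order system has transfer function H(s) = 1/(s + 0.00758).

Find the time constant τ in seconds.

For H(s) = 1/(s + 1/τ), the pole is at -1/τ = -0.00758, so τ = 1/0.00758 = 131.9 s.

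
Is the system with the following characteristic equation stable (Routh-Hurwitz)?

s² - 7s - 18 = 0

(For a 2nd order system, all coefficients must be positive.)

Coefficients: 1, -7, -18. b=-7, c=-18 not positive, so system is unstable.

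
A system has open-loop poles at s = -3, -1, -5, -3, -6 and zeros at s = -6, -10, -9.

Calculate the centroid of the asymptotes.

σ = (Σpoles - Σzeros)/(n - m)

σ = (Σpoles - Σzeros)/(n - m) = (-18 - (-25))/(5 - 3) = 7/2 = 3.5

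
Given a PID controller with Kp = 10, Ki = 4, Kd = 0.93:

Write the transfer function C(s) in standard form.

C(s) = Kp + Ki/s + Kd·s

Substituting values: C(s) = 10 + 4/s + 0.93s = (0.93s² + 10s + 4)/s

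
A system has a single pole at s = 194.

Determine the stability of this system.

Pole at s = 194 is in the right half-plane. Unstable.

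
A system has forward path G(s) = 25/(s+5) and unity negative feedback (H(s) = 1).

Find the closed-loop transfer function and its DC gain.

T(s) = G/(1+GH) = [25/(s+5)] / [1 + 25/(s+5)] = 25/(s+5+25) = 25/(s+30). DC gain = 25/30 = 0.8333.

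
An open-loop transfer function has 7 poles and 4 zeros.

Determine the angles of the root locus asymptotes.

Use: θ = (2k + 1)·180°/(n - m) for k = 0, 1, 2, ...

n - m = 7 - 4 = 3. Angles: θk = (2k + 1)·180°/3 = 60°, 180°, 300°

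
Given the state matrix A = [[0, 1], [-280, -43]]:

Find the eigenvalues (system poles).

det(A - λI) = λ² - (-43)λ + 280 = (λ - (-8))(λ - (-35)). Eigenvalues: -8, -35.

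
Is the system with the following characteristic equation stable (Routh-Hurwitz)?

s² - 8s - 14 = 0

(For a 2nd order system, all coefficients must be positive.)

Coefficients: 1, -8, -14. b=-8, c=-14 not positive, so system is unstable.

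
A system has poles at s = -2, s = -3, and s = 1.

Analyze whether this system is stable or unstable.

Pole(s) at s = 1 are not in the left half-plane. System is unstable.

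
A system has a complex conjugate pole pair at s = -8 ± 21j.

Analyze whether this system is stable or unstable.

Real part of poles is -8 (< 0, left half-plane). Stable.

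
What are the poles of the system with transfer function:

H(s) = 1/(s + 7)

Pole is where denominator = 0: s + 7 = 0, so s = -7.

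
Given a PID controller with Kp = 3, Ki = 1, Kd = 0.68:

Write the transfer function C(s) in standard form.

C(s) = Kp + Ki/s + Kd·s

Substituting values: C(s) = 3 + 1/s + 0.68s = (0.68s² + 3s + 1)/s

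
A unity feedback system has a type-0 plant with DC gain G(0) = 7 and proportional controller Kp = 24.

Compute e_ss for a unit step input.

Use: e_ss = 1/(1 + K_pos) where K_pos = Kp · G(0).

K_pos = Kp · G(0) = 24 × 7 = 168. e_ss = 1/(1 + 168) = 0.0059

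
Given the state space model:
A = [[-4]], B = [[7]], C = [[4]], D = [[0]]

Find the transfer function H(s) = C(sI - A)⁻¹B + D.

(sI - A)⁻¹ = 1/(s + 4). H(s) = 4 × 7/(s + 4) + 0 = 28/(s + 4).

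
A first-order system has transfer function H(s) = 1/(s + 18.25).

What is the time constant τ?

For H(s) = 1/(s + 1/τ), the pole is at -1/τ = -18.25, so τ = 1/18.25 = 0.0548 s.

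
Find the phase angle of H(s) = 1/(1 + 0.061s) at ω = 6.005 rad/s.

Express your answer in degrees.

Phase = -arctan(ωτ) = -arctan(6.005 × 0.061) = -20.1°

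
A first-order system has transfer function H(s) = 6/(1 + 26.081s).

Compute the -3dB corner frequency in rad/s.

Corner frequency = 1/τ = 1/26.081 = 0.038 rad/s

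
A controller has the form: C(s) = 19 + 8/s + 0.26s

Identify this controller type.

This is a Proportional-Integral-Derivative (PID) controller.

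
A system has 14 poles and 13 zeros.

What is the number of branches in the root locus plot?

Root locus has n branches where n = number of poles = 14.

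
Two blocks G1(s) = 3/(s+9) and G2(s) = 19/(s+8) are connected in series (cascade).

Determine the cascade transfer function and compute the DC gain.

Series: multiply transfer functions. G_eq = 3/(s+9) × 19/(s+8) = 57/((s+9)(s+8)). DC gain = 57/(9×8) = 0.7917.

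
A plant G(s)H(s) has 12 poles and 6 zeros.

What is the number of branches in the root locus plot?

Root locus has n branches where n = number of poles = 12.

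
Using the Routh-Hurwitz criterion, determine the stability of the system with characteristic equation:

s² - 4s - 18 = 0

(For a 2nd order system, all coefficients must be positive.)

Coefficients: 1, -4, -18. b=-4, c=-18 not positive, so system is unstable.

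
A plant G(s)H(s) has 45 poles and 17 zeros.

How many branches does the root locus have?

Root locus has n branches where n = number of poles = 45.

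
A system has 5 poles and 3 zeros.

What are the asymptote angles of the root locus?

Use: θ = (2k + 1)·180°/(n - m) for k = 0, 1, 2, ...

n - m = 5 - 3 = 2. Angles: θk = (2k + 1)·180°/2 = 90°, 270°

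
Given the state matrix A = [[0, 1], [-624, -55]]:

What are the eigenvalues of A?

det(A - λI) = λ² - (-55)λ + 624 = (λ - (-39))(λ - (-16)). Eigenvalues: -39, -16.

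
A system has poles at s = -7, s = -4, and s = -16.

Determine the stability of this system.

All poles are in the left half-plane. System is stable.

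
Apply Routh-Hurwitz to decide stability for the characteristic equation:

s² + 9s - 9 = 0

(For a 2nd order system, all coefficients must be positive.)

Coefficients: 1, 9, -9. c=-9 not positive, so system is unstable.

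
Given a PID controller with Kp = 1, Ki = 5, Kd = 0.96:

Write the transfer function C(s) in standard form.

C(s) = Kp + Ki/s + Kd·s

Substituting values: C(s) = 1 + 5/s + 0.96s = (0.96s² + s + 5)/s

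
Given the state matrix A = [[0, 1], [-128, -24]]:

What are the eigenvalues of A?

det(A - λI) = λ² - (-24)λ + 128 = (λ - (-16))(λ - (-8)). Eigenvalues: -16, -8.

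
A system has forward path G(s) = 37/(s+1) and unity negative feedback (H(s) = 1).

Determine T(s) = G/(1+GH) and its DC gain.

T(s) = G/(1+GH) = [37/(s+1)] / [1 + 37/(s+1)] = 37/(s+1+37) = 37/(s+38). DC gain = 37/38 = 0.9737.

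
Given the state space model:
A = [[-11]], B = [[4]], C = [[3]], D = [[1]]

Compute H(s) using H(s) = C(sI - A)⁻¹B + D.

(sI - A)⁻¹ = 1/(s + 11). H(s) = 3×4/(s + 11) + 1 = (s + 23)/(s + 11).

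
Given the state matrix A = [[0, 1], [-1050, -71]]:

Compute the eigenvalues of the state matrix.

det(A - λI) = λ² - (-71)λ + 1050 = (λ - (-50))(λ - (-21)). Eigenvalues: -50, -21.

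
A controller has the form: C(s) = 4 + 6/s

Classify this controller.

This is a Proportional-Integral (PI) controller.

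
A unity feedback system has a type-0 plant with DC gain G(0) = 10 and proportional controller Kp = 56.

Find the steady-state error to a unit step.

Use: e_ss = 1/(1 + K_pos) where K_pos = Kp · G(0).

K_pos = Kp · G(0) = 56 × 10 = 560. e_ss = 1/(1 + 560) = 0.0018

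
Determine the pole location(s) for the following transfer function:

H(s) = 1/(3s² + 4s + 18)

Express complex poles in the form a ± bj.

Discriminant = 4² - 4×3×18 = 16 - 216 = -200 < 0, so the poles are a complex conjugate pair s = (-4 ± j√200)/(2×3). Real part = -4/(2×3) = -4/6 ≈ -0.6667; imaginary part = ±√200/(2×3) ≈ 2.3570. Poles: s = -0.6667 ± 2.3570j.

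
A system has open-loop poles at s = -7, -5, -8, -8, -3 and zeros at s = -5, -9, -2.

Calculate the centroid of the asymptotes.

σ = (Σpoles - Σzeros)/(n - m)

σ = (Σpoles - Σzeros)/(n - m) = (-31 - (-16))/(5 - 3) = -15/2 = -7.5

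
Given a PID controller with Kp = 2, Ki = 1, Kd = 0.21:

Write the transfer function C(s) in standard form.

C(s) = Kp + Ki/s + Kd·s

Substituting values: C(s) = 2 + 1/s + 0.21s = (0.21s² + 2s + 1)/s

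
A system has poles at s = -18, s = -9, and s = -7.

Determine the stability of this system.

All poles are in the left half-plane. System is stable.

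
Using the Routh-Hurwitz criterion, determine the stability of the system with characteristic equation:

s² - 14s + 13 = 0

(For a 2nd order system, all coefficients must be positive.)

Coefficients: 1, -14, 13. b=-14 not positive, so system is unstable.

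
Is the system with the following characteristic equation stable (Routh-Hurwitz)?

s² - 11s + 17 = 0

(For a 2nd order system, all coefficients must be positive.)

Coefficients: 1, -11, 17. b=-11 not positive, so system is unstable.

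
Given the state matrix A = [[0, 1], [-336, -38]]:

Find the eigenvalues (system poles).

det(A - λI) = λ² - (-38)λ + 336 = (λ - (-24))(λ - (-14)). Eigenvalues: -24, -14.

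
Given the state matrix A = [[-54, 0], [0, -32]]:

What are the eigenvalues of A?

For diagonal matrix, eigenvalues are diagonal entries: λ₁ = -54, λ₂ = -32.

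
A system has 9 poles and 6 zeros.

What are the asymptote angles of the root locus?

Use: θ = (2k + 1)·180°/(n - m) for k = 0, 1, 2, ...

n - m = 9 - 6 = 3. Angles: θk = (2k + 1)·180°/3 = 60°, 180°, 300°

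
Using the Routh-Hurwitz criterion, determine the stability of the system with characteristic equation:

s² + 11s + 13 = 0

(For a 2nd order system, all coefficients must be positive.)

Coefficients: 1, 11, 13. All positive, so system is stable.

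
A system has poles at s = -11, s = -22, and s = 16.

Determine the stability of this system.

Pole(s) at s = 16 are not in the left half-plane. System is unstable.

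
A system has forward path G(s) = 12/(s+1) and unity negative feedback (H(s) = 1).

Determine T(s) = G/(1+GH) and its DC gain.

T(s) = G/(1+GH) = [12/(s+1)] / [1 + 12/(s+1)] = 12/(s+1+12) = 12/(s+13). DC gain = 12/13 = 0.9231.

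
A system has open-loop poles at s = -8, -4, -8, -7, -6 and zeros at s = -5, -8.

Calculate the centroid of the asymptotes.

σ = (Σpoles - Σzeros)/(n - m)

σ = (Σpoles - Σzeros)/(n - m) = (-33 - (-13))/(5 - 2) = -20/3 = -6.67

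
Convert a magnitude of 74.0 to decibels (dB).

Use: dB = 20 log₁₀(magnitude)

dB = 20 log₁₀(74.0) = 37.4 dB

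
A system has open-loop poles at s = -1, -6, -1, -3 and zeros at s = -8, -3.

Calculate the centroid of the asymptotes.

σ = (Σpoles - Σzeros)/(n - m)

σ = (Σpoles - Σzeros)/(n - m) = (-11 - (-11))/(4 - 2) = 0/2 = 0.0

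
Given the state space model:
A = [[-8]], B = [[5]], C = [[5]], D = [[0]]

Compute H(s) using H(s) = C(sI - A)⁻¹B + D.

(sI - A)⁻¹ = 1/(s + 8). H(s) = 5 × 5/(s + 8) + 0 = 25/(s + 8).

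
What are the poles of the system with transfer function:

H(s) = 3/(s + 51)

Pole is where denominator = 0: s + 51 = 0, so s = -51.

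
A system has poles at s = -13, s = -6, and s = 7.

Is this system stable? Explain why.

Pole(s) at s = 7 are not in the left half-plane. System is unstable.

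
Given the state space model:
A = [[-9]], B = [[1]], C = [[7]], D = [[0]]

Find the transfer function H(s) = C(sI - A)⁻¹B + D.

(sI - A)⁻¹ = 1/(s + 9). H(s) = 7 × 1/(s + 9) + 0 = 7/(s + 9).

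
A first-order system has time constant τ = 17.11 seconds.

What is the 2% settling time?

For first-order system, 2% settling time ≈ 4τ = 4 × 17.11 = 68.44 s.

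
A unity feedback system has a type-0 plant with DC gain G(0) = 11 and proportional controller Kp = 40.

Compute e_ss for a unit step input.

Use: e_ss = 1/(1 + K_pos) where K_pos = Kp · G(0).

K_pos = Kp · G(0) = 40 × 11 = 440. e_ss = 1/(1 + 440) = 0.0023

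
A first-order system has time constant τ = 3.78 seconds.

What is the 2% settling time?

For first-order system, 2% settling time ≈ 4τ = 4 × 3.78 = 15.12 s.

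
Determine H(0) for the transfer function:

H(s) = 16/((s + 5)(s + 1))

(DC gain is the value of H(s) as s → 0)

DC gain = H(0) = 16/(5 × 1) = 16/5 = 3.2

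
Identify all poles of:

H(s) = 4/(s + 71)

Pole is where denominator = 0: s + 71 = 0, so s = -71.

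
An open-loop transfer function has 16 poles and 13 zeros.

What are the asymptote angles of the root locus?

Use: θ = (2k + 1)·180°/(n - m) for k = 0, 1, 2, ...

n - m = 16 - 13 = 3. Angles: θk = (2k + 1)·180°/3 = 60°, 180°, 300°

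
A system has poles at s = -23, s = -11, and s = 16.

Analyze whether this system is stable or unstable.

Pole(s) at s = 16 are not in the left half-plane. System is unstable.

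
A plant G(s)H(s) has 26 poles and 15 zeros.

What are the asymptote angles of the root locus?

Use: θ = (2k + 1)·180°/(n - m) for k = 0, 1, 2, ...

n - m = 26 - 15 = 11. Angles: θk = (2k + 1)·180°/11 = 16.36°, 49.09°, 81.82°, 114.55°, 147.27°, 180°, 212.73°, 245.45°, 278.18°, 310.91°, 343.64°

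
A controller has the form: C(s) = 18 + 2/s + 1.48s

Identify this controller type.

This is a Proportional-Integral-Derivative (PID) controller.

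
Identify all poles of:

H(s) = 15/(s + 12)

Pole is where denominator = 0: s + 12 = 0, so s = -12.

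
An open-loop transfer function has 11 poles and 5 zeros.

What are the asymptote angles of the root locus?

n - m = 11 - 5 = 6. Angles: θk = (2k + 1)·180°/6 = 30°, 90°, 150°, 210°, 270°, 330°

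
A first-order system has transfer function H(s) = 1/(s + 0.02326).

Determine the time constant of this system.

For H(s) = 1/(s + 1/τ), the pole is at -1/τ = -0.02326, so τ = 1/0.02326 = 42.99 s.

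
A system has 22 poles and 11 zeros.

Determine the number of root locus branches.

Root locus has n branches where n = number of poles = 22.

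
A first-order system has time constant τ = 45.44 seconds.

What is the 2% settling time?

For first-order system, 2% settling time ≈ 4τ = 4 × 45.44 = 181.76 s.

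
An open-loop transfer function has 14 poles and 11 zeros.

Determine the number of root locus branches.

Root locus has n branches where n = number of poles = 14.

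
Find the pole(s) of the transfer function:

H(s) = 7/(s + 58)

Pole is where denominator = 0: s + 58 = 0, so s = -58.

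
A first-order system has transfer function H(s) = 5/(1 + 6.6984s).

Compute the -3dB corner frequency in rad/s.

Corner frequency = 1/τ = 1/6.6984 = 0.149 rad/s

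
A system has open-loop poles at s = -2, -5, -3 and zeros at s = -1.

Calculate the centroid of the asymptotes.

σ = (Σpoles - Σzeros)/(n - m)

σ = (Σpoles - Σzeros)/(n - m) = (-10 - (-1))/(3 - 1) = -9/2 = -4.5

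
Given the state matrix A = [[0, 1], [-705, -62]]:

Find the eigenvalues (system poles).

det(A - λI) = λ² - (-62)λ + 705 = (λ - (-47))(λ - (-15)). Eigenvalues: -47, -15.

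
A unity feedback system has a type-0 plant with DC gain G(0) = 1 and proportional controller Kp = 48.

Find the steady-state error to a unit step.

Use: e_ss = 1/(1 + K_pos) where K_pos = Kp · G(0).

K_pos = Kp · G(0) = 48 × 1 = 48. e_ss = 1/(1 + 48) = 0.0204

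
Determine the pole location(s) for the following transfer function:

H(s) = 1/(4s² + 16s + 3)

Discriminant = 16² - 4×4×3 = 256 - 48 = 208 > 0, so two distinct real poles. Using quadratic formula: s = (-16 ± √208)/(2×4) = (-16 ± √208)/8, with √208 ≈ 14.4222. s₁ ≈ -0.1972, s₂ ≈ -3.8028. Poles: s₁ = -0.1972, s₂ = -3.8028.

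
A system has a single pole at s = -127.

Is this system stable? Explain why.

Pole at s = -127 is in the left half-plane. Stable.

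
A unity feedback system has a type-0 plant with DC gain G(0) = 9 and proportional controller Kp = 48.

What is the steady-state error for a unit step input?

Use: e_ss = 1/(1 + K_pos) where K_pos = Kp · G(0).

K_pos = Kp · G(0) = 48 × 9 = 432. e_ss = 1/(1 + 432) = 0.0023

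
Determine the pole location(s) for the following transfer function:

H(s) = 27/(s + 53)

Pole is where denominator = 0: s + 53 = 0, so s = -53.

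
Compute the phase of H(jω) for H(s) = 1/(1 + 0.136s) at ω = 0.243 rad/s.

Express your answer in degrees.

Phase = -arctan(ωτ) = -arctan(0.243 × 0.136) = -1.9°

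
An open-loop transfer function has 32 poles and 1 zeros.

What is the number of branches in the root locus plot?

Root locus has n branches where n = number of poles = 32.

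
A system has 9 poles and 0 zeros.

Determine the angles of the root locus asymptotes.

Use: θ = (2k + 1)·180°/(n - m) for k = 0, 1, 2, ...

n - m = 9 - 0 = 9. Angles: θk = (2k + 1)·180°/9 = 20°, 60°, 100°, 140°, 180°, 220°, 260°, 300°, 340°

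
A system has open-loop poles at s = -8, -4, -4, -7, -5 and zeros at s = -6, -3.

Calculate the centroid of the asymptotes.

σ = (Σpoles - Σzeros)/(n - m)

σ = (Σpoles - Σzeros)/(n - m) = (-28 - (-9))/(5 - 2) = -19/3 = -6.33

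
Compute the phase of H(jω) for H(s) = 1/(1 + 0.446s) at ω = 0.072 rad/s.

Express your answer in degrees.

Phase = -arctan(ωτ) = -arctan(0.072 × 0.446) = -1.8°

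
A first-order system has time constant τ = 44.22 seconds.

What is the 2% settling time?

For first-order system, 2% settling time ≈ 4τ = 4 × 44.22 = 176.88 s.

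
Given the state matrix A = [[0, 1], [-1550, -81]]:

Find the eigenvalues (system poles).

det(A - λI) = λ² - (-81)λ + 1550 = (λ - (-31))(λ - (-50)). Eigenvalues: -31, -50.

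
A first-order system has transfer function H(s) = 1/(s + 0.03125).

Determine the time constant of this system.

For H(s) = 1/(s + 1/τ), the pole is at -1/τ = -0.03125, so τ = 1/0.03125 = 32 s.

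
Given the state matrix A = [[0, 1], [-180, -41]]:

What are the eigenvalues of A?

det(A - λI) = λ² - (-41)λ + 180 = (λ - (-5))(λ - (-36)). Eigenvalues: -5, -36.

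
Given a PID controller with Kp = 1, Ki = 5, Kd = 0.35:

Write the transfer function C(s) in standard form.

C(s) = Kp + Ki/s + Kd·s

Substituting values: C(s) = 1 + 5/s + 0.35s = (0.35s² + s + 5)/s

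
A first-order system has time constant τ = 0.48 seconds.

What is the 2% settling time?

For first-order system, 2% settling time ≈ 4τ = 4 × 0.48 = 1.92 s.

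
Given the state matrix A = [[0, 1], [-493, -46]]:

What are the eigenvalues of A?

det(A - λI) = λ² - (-46)λ + 493 = (λ - (-29))(λ - (-17)). Eigenvalues: -29, -17.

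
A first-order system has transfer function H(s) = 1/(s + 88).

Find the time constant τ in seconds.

For H(s) = 1/(s + 1/τ), the pole is at -1/τ = -88, so τ = 1/88 = 0.0114 s.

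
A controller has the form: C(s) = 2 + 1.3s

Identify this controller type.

This is a Proportional-Derivative (PD) controller.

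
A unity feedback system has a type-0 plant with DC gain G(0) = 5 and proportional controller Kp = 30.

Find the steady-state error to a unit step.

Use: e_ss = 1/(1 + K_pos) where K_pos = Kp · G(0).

K_pos = Kp · G(0) = 30 × 5 = 150. e_ss = 1/(1 + 150) = 0.0066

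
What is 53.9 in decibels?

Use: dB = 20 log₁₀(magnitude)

dB = 20 log₁₀(53.9) = 34.6 dB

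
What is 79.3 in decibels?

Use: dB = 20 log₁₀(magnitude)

dB = 20 log₁₀(79.3) = 38.0 dB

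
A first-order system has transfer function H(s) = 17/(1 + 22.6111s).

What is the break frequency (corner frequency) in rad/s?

Corner frequency = 1/τ = 1/22.6111 = 0.044 rad/s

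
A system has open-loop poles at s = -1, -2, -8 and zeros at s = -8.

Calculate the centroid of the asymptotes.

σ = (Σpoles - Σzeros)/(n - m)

σ = (Σpoles - Σzeros)/(n - m) = (-11 - (-8))/(3 - 1) = -3/2 = -1.5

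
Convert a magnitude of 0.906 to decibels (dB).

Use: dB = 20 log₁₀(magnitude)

dB = 20 log₁₀(0.906) = -0.9 dB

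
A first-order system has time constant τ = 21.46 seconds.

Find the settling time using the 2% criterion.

For first-order system, 2% settling time ≈ 4τ = 4 × 21.46 = 85.84 s.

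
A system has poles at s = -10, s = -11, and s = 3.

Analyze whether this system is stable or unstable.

Pole(s) at s = 3 are not in the left half-plane. System is unstable.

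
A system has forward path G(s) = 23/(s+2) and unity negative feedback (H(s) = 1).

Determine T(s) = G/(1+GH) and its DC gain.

T(s) = G/(1+GH) = [23/(s+2)] / [1 + 23/(s+2)] = 23/(s+2+23) = 23/(s+25). DC gain = 23/25 = 0.92.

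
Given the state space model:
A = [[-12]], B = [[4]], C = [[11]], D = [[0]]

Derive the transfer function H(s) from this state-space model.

(sI - A)⁻¹ = 1/(s + 12). H(s) = 11 × 4/(s + 12) + 0 = 44/(s + 12).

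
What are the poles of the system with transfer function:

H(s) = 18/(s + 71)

Pole is where denominator = 0: s + 71 = 0, so s = -71.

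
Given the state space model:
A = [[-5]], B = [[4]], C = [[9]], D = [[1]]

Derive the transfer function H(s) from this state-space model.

(sI - A)⁻¹ = 1/(s + 5). H(s) = 9×4/(s + 5) + 1 = (s + 41)/(s + 5).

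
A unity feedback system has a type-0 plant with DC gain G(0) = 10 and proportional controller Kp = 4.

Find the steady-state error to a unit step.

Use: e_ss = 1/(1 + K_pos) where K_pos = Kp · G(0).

K_pos = Kp · G(0) = 4 × 10 = 40. e_ss = 1/(1 + 40) = 0.0244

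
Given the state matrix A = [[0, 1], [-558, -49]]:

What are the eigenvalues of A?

det(A - λI) = λ² - (-49)λ + 558 = (λ - (-31))(λ - (-18)). Eigenvalues: -31, -18.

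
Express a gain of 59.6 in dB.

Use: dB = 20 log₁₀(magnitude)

dB = 20 log₁₀(59.6) = 35.5 dB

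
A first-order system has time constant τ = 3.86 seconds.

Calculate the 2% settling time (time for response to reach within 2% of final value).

For first-order system, 2% settling time ≈ 4τ = 4 × 3.86 = 15.44 s.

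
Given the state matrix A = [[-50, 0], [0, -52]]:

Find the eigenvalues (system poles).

For diagonal matrix, eigenvalues are diagonal entries: λ₁ = -50, λ₂ = -52.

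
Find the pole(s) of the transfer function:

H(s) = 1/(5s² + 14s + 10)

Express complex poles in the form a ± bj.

Discriminant = 14² - 4×5×10 = 196 - 200 = -4 < 0, so the poles are a complex conjugate pair s = (-14 ± j√4)/(2×5). Real part = -14/(2×5) = -14/10 = -1.4; imaginary part = ±√4/(2×5) = 2/10 = 0.2. Poles: s = -1.4 ± 0.2j.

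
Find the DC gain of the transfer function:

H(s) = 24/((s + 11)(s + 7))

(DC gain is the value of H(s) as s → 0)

DC gain = H(0) = 24/(11 × 7) = 24/77 = 0.3117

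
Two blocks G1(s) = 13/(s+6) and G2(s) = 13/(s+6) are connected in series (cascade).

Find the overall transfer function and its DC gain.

Series: multiply transfer functions. G_eq = 13/(s+6) × 13/(s+6) = 169/((s+6)(s+6)). DC gain = 169/(6×6) = 4.6944.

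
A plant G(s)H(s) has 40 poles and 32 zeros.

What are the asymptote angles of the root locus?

n - m = 40 - 32 = 8. Angles: θk = (2k + 1)·180°/8 = 22.5°, 67.5°, 112.5°, 157.5°, 202.5°, 247.5°, 292.5°, 337.5°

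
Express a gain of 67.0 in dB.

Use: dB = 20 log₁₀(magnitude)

dB = 20 log₁₀(67.0) = 36.5 dB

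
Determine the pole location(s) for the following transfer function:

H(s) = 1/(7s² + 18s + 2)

Discriminant = 18² - 4×7×2 = 324 - 56 = 268 > 0, so two distinct real poles. Using quadratic formula: s = (-18 ± √268)/(2×7) = (-18 ± √268)/14, with √268 ≈ 16.3707. s₁ ≈ -0.1164, s₂ ≈ -2.4551. Poles: s₁ = -0.1164, s₂ = -2.4551.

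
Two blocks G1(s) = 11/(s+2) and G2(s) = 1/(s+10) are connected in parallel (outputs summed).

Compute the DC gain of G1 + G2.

Parallel: G_eq = G1 + G2. DC gain = G1(0) + G2(0) = 11/2 + 1/10 = 5.5 + 0.1 = 5.6.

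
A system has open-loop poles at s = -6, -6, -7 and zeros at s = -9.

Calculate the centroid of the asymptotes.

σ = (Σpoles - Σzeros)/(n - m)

σ = (Σpoles - Σzeros)/(n - m) = (-19 - (-9))/(3 - 1) = -10/2 = -5.0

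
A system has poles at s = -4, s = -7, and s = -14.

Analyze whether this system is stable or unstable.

All poles are in the left half-plane. System is stable.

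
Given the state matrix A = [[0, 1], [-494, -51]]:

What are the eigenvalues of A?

det(A - λI) = λ² - (-51)λ + 494 = (λ - (-38))(λ - (-13)). Eigenvalues: -38, -13.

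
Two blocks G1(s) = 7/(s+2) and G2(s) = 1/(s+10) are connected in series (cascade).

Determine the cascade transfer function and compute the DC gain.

Series: multiply transfer functions. G_eq = 7/(s+2) × 1/(s+10) = 7/((s+2)(s+10)). DC gain = 7/(2×10) = 0.35.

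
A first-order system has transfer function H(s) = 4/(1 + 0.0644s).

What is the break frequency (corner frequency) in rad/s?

Corner frequency = 1/τ = 1/0.0644 = 15.528 rad/s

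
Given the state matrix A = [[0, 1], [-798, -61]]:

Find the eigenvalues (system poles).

det(A - λI) = λ² - (-61)λ + 798 = (λ - (-42))(λ - (-19)). Eigenvalues: -42, -19.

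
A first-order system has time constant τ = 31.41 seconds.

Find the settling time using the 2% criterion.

For first-order system, 2% settling time ≈ 4τ = 4 × 31.41 = 125.64 s.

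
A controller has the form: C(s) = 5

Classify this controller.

This is a Proportional (P) controller.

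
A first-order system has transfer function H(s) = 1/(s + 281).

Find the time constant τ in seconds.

For H(s) = 1/(s + 1/τ), the pole is at -1/τ = -281, so τ = 1/281 = 0.0036 s.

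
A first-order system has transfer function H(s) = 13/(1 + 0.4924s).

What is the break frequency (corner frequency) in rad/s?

Corner frequency = 1/τ = 1/0.4924 = 2.031 rad/s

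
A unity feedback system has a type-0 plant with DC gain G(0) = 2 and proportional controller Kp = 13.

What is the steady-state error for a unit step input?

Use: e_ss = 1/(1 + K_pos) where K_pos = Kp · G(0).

K_pos = Kp · G(0) = 13 × 2 = 26. e_ss = 1/(1 + 26) = 0.0370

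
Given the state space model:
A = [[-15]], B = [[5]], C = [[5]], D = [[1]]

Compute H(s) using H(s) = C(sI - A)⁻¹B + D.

(sI - A)⁻¹ = 1/(s + 15). H(s) = 5×5/(s + 15) + 1 = (s + 40)/(s + 15).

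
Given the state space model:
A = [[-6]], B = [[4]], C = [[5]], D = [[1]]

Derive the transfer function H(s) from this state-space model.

(sI - A)⁻¹ = 1/(s + 6). H(s) = 5×4/(s + 6) + 1 = (s + 26)/(s + 6).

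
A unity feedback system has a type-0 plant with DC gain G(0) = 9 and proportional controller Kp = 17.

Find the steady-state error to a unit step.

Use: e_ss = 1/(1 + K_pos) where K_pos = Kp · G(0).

K_pos = Kp · G(0) = 17 × 9 = 153. e_ss = 1/(1 + 153) = 0.0065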